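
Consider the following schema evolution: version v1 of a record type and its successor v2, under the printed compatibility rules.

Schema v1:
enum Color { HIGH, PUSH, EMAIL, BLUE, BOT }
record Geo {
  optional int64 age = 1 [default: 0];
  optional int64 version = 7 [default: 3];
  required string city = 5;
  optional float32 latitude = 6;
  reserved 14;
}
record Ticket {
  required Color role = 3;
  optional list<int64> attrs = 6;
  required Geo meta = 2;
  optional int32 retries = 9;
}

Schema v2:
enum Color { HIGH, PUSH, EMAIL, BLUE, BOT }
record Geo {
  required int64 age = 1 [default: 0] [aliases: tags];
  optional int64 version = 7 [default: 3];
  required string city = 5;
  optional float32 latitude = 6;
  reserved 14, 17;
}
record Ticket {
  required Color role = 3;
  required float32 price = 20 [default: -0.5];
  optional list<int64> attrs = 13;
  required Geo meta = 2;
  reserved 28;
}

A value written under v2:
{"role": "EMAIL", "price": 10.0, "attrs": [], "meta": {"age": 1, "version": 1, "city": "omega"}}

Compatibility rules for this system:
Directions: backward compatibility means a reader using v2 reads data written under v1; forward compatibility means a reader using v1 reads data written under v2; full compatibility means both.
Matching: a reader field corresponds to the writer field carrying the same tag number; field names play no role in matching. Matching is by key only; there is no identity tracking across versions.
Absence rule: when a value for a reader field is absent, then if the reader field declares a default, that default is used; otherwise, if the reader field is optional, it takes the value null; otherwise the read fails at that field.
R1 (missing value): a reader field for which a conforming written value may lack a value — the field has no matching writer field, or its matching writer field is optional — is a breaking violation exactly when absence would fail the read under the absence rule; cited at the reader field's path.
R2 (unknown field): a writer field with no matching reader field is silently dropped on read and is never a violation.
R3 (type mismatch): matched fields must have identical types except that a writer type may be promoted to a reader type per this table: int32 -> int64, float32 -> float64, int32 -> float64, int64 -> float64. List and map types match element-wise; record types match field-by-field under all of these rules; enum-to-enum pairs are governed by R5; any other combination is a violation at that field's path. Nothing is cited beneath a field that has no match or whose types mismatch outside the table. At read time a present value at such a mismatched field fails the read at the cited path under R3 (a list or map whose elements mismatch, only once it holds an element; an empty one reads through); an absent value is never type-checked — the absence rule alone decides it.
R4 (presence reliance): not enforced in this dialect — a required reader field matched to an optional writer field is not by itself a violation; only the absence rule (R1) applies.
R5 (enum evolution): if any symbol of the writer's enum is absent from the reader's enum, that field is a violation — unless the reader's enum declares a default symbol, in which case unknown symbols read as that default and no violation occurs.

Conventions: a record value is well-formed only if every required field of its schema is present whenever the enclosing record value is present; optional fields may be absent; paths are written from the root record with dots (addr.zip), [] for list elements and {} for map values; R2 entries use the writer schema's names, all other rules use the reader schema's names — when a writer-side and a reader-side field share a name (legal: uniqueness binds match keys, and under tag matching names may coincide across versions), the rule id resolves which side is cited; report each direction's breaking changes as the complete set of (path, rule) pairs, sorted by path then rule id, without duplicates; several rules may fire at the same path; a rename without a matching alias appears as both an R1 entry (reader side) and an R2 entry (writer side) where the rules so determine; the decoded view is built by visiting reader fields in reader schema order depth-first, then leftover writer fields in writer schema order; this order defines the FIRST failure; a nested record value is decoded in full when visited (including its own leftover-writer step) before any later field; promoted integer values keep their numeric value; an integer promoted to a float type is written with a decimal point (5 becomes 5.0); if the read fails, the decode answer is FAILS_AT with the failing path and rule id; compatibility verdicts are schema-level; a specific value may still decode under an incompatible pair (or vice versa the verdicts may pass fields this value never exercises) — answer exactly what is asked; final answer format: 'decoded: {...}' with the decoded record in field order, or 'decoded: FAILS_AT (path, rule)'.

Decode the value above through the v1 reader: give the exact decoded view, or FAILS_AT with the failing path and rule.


arrows below run writer -> reader for Ticket
decode walk for Ticket under reader schema v1:
  role := "EMAIL"
  attrs := null (not supplied -> null)
  meta.age := 1
  meta.version := 1
  meta.city := "omega"
  meta.latitude := null (not supplied -> null)
  retries := null (not supplied -> null)
  writer price: unmatched, discarded
  writer attrs: unmatched, discarded
  => decoded: {"role": "EMAIL", "attrs": null, "meta": {"age": 1, "version": 1, "city": "omega", "latitude": null}, "retries": null}
the other Ticket changes do not affect what is asked:
  removed field retries from record Ticket -> no rule fires on it and the decoded Ticket view is identical with or without it
  added field price to record Ticket: required float32, tag 20, default -0.5 (in v2 it sits immediately before attrs) -> no rule fires on it and the decoded Ticket view is identical with or without it
  field age in record Geo: optional changed to required -> no rule fires on it and the decoded Ticket view is identical with or without it

decoded: {"role": "EMAIL", "attrs": null, "meta": {"age": 1, "version": 1, "city": "omega", "latitude": null}, "retries": null}


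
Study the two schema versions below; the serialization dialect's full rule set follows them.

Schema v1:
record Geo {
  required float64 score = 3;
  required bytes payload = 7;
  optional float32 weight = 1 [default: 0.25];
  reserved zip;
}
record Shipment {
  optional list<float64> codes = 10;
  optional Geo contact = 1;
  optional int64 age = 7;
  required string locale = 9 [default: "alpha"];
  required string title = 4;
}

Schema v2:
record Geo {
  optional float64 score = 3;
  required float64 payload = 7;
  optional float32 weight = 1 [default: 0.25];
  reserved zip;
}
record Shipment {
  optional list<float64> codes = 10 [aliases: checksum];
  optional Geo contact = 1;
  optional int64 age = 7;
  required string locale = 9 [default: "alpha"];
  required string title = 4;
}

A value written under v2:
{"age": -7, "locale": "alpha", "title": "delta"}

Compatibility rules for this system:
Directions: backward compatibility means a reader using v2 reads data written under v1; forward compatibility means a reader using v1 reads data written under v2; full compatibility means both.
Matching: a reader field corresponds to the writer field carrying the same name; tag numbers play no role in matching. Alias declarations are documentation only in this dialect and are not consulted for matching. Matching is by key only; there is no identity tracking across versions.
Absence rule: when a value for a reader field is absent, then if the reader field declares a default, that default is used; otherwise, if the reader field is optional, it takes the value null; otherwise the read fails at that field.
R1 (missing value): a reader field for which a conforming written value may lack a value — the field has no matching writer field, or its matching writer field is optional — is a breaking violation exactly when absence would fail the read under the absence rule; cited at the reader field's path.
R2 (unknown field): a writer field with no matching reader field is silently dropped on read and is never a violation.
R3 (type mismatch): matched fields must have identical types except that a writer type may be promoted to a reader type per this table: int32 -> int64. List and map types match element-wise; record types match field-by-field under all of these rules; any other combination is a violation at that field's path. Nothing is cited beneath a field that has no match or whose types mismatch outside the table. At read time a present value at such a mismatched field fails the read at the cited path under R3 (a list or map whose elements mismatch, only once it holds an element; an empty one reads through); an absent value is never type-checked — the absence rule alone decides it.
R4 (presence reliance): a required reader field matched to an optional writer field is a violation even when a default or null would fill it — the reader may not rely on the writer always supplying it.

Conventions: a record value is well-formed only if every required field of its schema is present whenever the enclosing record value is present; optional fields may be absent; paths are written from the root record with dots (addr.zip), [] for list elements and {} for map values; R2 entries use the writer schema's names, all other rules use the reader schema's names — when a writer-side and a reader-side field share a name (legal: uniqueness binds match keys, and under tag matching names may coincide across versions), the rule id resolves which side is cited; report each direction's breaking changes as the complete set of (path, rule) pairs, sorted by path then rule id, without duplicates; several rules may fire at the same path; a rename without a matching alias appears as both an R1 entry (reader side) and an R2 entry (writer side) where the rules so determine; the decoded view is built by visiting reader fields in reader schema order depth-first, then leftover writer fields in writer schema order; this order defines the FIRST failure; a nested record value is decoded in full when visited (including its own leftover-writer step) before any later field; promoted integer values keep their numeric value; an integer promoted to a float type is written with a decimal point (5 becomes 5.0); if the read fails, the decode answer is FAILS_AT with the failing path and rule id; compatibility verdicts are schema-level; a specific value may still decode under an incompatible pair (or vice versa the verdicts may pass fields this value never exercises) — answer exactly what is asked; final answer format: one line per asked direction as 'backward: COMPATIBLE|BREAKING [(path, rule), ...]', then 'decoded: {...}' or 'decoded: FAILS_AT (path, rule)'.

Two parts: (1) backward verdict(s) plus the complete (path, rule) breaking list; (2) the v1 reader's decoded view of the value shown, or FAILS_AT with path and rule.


backward: BREAKING [(contact.payload, R3)]; decoded: {"codes": null, "contact": null, "age": -7, "locale": "alpha", "title": "delta"}

the writer's type comes first in each Shipment pair
backward for Shipment (reader v2, writer v1):
  writer optional, list<float64> -> list<float64>: reader codes maps from writer codes
  writer optional, Geo -> Geo: reader contact maps from writer contact
  writer optional, int64 -> int64: reader age maps from writer age
  writer required, string -> string: reader locale maps from writer locale
  writer required, string -> string: reader title maps from writer title
  writer required, float64 -> float64: reader contact.score maps from writer contact.score
  writer required, bytes -> float64: reader contact.payload maps from writer contact.payload
  writer optional, float32 -> float32: reader contact.weight maps from writer contact.weight
  rule R3 violated at contact.payload
  => backward: BREAKING (1)
migrating the Shipment value to v1:
  codes := null (not supplied -> null)
  contact := null (not supplied -> null)
  age := -7
  locale := "alpha"
  title := "delta"
  => decoded: {"codes": null, "contact": null, "age": -7, "locale": "alpha", "title": "delta"}
checking off the Shipment differences that do not matter here:
  field score in record Geo: required changed to optional -> matters only for Shipment's forward compatibility — outside the asked direction


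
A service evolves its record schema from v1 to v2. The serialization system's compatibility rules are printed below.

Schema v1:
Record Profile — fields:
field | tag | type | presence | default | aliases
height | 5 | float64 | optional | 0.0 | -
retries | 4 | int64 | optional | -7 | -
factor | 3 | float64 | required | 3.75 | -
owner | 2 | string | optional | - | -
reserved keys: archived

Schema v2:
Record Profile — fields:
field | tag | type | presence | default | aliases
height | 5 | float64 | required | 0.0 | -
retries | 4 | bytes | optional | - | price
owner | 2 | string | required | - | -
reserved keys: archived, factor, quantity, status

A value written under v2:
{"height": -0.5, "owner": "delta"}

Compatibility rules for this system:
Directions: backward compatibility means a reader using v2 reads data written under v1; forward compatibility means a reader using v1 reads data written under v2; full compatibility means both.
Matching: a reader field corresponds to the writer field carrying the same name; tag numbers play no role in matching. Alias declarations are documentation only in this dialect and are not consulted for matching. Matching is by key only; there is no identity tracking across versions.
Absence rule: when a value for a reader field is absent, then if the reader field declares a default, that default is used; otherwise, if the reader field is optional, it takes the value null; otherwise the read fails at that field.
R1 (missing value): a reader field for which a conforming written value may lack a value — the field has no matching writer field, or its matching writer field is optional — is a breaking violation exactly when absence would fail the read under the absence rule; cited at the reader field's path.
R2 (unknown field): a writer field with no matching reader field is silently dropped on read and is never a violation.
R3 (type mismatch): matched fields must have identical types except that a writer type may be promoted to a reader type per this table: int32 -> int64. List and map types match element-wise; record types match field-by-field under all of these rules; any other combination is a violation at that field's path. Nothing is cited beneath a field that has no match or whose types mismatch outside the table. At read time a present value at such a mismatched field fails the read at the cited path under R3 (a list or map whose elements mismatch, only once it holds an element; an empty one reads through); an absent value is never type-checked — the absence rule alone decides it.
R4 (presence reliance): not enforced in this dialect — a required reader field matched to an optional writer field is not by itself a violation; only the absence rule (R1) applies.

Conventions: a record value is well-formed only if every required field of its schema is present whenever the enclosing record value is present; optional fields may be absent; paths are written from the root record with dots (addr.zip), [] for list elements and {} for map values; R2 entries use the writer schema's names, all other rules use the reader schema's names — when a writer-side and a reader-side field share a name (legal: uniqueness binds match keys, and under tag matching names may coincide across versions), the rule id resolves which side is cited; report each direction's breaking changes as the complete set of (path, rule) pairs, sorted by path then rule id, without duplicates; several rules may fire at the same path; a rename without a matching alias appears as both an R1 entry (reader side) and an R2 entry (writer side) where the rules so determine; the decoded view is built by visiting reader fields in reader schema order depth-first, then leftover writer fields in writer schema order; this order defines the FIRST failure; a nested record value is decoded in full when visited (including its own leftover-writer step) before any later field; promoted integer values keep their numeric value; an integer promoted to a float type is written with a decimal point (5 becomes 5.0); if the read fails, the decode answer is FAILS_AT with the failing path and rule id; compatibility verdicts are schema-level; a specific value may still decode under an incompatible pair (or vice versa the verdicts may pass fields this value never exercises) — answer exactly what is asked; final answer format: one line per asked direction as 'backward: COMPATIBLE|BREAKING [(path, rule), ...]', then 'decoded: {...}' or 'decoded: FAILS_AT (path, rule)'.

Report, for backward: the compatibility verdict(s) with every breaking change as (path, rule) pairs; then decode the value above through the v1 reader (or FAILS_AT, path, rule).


backward: BREAKING [(owner, R1), (retries, R3)]; decoded: {"height": -0.5, "retries": -7, "factor": 3.75, "owner": "delta"}

the writer's type comes first in each Profile pair
backward for Profile (reader v2, writer v1):
  writer optional, float64 -> float64: reader height maps from writer height
  writer optional, int64 -> bytes: reader retries maps from writer retries
  writer optional, string -> string: reader owner maps from writer owner
  factor (writer side), unknown to reader
  R1 fires at owner
  R3 fires at retries
  => backward: BREAKING (2)
migrating the Profile value to v1:
  height := -0.5
  retries := -7 (absent -> default)
  factor := 3.75 (absent -> default)
  owner := "delta"
  => decoded: {"height": -0.5, "retries": -7, "factor": 3.75, "owner": "delta"}
remaining Profile differences; none change what is asked:
  field height in record Profile: optional changed to required -> fires no rule on Profile, leaving the asked answer as it is
  removed field factor from record Profile (its key "factor" joins the reserved list) -> fires no rule on Profile, leaving the asked answer as it is


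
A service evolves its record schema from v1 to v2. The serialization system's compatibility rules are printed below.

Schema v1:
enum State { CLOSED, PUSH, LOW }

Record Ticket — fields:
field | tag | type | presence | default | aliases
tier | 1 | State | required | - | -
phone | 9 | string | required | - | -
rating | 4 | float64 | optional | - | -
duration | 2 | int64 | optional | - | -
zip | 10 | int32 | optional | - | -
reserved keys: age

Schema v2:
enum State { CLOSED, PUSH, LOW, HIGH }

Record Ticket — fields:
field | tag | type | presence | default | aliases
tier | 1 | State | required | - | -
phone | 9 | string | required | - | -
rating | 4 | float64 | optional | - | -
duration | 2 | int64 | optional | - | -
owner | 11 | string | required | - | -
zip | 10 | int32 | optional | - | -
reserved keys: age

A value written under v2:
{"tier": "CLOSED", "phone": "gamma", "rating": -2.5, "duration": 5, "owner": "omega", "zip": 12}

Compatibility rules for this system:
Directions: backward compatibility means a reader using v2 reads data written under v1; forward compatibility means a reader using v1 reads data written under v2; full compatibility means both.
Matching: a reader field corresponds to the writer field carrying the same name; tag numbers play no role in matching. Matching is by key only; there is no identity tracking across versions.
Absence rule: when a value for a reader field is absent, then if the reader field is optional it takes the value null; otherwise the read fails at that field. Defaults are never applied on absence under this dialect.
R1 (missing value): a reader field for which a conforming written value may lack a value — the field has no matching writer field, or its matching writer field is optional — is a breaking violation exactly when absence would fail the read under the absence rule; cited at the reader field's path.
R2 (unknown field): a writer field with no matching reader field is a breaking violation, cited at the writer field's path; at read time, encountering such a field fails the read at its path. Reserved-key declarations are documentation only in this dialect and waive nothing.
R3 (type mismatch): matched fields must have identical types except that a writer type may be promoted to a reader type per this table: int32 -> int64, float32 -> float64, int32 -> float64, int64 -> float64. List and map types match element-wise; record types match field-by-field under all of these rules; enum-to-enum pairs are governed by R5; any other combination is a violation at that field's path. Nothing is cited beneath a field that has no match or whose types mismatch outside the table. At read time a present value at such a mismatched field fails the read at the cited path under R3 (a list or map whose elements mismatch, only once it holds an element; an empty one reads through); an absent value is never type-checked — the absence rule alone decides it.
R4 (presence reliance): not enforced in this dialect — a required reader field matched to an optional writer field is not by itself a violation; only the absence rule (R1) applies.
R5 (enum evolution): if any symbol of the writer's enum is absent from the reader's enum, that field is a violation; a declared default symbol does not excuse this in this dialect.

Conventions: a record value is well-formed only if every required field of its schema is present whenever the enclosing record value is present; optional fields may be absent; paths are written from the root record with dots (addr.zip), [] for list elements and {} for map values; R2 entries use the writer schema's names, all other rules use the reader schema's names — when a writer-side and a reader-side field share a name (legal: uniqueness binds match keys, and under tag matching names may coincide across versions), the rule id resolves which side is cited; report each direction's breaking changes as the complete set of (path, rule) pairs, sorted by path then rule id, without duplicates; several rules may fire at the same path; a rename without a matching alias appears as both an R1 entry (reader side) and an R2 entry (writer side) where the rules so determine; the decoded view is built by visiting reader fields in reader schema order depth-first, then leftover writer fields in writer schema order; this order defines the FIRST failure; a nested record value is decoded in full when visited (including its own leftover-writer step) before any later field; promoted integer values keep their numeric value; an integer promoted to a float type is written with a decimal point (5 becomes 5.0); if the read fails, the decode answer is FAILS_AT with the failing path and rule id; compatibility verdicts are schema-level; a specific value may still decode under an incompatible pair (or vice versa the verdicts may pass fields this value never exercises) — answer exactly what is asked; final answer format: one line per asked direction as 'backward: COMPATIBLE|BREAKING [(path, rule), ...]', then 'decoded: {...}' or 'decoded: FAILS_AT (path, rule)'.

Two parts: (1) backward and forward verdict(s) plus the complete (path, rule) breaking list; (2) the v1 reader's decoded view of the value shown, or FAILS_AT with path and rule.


in Ticket below, arrows point writer -> reader
backward for Ticket (reader v2, writer v1):
  State -> State, writer required: tier aligns to tier
  string -> string, writer required: phone aligns to phone
  float64 -> float64, writer optional: rating aligns to rating
  int64 -> int64, writer optional: duration aligns to duration
  owner: no writer match
  int32 -> int32, writer optional: zip aligns to zip
  breaking: (owner, R1)
  => 1 violation(s): backward is BREAKING for Ticket
forward for Ticket (reader v1, writer v2):
  State -> State, writer required: tier aligns to tier
  string -> string, writer required: phone aligns to phone
  float64 -> float64, writer optional: rating aligns to rating
  int64 -> int64, writer optional: duration aligns to duration
  int32 -> int32, writer optional: zip aligns to zip
  leftover writer field: owner
  breaking: (owner, R2)
  breaking: (tier, R5)
  => 2 violation(s): forward is BREAKING for Ticket
decode (reader v1):
  tier := "CLOSED"
  phone := "gamma"
  rating := -2.5
  duration := 5
  zip := 12
  read fails at owner under R2 (unknown field)
  => FAILS_AT (owner, R2)

backward: BREAKING [(owner, R1)]; forward: BREAKING [(owner, R2), (tier, R5)]; decoded: FAILS_AT (owner, R2)


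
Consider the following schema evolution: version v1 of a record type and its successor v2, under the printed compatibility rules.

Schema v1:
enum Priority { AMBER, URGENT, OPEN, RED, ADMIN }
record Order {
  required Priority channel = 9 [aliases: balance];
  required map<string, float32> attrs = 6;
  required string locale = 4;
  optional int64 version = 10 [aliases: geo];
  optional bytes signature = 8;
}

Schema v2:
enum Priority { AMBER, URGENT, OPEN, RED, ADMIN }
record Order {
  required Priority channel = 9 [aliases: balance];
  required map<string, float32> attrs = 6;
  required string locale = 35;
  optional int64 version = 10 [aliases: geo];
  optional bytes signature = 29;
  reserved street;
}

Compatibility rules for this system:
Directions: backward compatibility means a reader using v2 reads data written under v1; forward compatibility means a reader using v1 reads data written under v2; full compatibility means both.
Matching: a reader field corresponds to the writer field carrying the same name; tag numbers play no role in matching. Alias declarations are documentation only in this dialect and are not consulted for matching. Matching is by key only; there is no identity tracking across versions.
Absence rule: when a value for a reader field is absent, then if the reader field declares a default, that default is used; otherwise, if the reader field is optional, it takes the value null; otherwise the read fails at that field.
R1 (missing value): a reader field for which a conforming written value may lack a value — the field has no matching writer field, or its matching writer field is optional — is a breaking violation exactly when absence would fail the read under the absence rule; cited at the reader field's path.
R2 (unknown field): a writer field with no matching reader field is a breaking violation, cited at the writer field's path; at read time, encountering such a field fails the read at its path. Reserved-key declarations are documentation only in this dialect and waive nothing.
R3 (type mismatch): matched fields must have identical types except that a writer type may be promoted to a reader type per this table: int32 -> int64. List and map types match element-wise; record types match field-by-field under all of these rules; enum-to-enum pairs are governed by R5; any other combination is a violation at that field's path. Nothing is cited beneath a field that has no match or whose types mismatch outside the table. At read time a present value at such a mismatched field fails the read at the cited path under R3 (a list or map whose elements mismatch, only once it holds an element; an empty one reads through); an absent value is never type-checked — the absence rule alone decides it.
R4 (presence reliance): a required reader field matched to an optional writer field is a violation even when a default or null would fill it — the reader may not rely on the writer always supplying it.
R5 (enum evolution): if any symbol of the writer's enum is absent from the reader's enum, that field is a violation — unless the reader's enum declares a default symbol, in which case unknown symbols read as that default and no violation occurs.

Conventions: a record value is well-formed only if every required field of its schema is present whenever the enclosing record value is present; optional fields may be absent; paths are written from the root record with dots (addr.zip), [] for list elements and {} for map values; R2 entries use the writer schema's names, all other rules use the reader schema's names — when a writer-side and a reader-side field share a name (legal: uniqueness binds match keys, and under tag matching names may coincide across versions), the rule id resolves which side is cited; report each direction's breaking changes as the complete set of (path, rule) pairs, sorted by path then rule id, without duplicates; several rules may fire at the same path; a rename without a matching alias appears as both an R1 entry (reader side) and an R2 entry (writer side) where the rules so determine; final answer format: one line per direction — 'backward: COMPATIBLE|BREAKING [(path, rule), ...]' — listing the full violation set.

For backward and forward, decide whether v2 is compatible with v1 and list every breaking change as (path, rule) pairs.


the writer's type comes first in each Order pair
backward analysis of Order with v2 as reader and v1 as writer:
  channel: paired with writer channel (Priority -> Priority; writer required)
  attrs: paired with writer attrs (map<string, float32> -> map<string, float32>; writer required)
  locale: paired with writer locale (string -> string; writer required)
  version: paired with writer version (int64 -> int64; writer optional)
  signature: paired with writer signature (bytes -> bytes; writer optional)
  nothing fires on Order: backward is COMPATIBLE
forward analysis of Order with v1 as reader and v2 as writer:
  channel: paired with writer channel (Priority -> Priority; writer required)
  attrs: paired with writer attrs (map<string, float32> -> map<string, float32>; writer required)
  locale: paired with writer locale (string -> string; writer required)
  version: paired with writer version (int64 -> int64; writer optional)
  signature: paired with writer signature (bytes -> bytes; writer optional)
  nothing fires on Order: forward is COMPATIBLE

backward: COMPATIBLE []; forward: COMPATIBLE []


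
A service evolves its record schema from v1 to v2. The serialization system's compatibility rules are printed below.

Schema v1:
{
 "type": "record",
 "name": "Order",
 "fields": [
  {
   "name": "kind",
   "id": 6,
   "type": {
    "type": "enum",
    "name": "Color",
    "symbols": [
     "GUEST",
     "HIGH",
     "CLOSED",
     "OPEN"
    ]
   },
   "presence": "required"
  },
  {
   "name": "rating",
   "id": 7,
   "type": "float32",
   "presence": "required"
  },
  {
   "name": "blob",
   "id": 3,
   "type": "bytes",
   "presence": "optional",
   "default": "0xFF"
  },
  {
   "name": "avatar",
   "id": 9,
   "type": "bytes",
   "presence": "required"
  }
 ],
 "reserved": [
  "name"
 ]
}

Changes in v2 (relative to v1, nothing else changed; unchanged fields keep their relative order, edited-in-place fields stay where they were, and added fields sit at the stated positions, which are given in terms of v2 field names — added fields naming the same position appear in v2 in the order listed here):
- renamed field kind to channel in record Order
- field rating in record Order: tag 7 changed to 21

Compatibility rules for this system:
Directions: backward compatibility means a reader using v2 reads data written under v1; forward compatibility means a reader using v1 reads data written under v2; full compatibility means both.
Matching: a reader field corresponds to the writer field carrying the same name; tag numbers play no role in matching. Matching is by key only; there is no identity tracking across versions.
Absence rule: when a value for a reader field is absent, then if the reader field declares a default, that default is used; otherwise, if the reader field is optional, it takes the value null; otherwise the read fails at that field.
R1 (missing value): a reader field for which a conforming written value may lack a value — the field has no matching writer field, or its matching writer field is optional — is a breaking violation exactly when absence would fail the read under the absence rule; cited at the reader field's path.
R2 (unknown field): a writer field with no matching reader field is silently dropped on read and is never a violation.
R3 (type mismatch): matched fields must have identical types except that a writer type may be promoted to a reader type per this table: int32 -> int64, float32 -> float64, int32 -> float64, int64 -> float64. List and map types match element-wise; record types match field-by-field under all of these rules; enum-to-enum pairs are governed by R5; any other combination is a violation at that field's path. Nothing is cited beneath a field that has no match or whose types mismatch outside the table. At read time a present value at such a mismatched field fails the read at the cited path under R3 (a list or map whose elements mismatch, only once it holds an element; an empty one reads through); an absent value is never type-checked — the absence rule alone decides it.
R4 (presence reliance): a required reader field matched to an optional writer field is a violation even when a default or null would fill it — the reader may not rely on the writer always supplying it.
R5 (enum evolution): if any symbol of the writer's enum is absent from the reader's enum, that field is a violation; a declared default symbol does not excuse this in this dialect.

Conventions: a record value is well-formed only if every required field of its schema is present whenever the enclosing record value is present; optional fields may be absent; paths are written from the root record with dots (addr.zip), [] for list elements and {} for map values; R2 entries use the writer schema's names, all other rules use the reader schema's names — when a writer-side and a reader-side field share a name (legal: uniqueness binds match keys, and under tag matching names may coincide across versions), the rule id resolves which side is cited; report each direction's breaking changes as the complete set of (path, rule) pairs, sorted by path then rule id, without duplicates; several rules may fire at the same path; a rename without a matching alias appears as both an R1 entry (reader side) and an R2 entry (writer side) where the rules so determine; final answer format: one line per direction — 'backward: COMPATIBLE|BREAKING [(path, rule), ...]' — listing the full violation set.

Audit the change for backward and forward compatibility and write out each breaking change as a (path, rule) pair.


arrows below run writer -> reader for Order
backward analysis of Order with v2 as reader and v1 as writer:
  channel: no writer-side match
  rating <- rating (float32 -> float32, writer required)
  blob <- blob (bytes -> bytes, writer optional)
  avatar <- avatar (bytes -> bytes, writer required)
  kind (writer side), unknown to reader
  violation R1 at channel
  => backward verdict for Order: BREAKING, 1 violation(s)
forward analysis of Order with v1 as reader and v2 as writer:
  kind: no writer-side match
  rating <- rating (float32 -> float32, writer required)
  blob <- blob (bytes -> bytes, writer optional)
  avatar <- avatar (bytes -> bytes, writer required)
  channel (writer side), unknown to reader
  violation R1 at kind
  => forward verdict for Order: BREAKING, 1 violation(s)

backward: BREAKING [(channel, R1)]; forward: BREAKING [(kind, R1)]


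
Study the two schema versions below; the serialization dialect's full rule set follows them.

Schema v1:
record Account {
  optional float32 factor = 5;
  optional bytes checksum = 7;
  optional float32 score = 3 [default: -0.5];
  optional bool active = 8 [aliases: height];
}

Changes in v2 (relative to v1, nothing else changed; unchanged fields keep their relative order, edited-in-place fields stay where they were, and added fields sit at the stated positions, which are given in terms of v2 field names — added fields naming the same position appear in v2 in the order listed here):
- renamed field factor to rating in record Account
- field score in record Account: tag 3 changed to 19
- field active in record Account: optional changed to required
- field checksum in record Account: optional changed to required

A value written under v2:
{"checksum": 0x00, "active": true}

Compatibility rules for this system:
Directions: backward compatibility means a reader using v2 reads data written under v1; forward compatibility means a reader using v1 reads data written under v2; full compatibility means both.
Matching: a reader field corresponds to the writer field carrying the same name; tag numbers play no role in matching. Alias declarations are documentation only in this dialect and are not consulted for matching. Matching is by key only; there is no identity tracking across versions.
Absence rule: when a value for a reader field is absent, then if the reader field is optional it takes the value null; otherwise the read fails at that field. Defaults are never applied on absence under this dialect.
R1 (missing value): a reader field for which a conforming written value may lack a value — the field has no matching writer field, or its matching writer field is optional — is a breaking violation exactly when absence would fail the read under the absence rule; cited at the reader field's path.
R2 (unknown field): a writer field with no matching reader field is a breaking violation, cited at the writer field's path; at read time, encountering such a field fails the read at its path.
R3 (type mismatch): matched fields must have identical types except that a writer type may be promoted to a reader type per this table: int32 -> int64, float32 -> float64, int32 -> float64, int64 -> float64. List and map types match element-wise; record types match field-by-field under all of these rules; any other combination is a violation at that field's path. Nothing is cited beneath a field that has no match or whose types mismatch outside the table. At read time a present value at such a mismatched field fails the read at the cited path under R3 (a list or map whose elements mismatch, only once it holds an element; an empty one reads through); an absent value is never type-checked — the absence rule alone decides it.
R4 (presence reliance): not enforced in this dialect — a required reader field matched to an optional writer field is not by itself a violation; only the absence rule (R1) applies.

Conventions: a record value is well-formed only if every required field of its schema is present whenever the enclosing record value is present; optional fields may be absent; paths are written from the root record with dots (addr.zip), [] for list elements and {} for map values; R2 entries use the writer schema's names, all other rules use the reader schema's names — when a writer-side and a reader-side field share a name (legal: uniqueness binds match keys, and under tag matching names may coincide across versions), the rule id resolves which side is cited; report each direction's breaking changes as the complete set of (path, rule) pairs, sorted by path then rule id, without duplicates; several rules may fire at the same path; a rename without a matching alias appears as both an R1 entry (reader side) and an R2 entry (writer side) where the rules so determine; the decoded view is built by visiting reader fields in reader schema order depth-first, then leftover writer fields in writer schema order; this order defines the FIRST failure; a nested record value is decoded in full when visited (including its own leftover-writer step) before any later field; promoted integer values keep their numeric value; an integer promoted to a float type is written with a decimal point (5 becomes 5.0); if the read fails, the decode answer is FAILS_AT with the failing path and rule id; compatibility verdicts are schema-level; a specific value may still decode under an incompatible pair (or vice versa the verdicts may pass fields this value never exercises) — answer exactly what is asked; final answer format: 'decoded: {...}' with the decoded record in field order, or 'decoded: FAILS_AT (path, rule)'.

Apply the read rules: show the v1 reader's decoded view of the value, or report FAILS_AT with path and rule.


in Account below, arrows point writer -> reader
decode walk for Account under reader schema v1:
  factor := null (absent, optional -> null)
  checksum := 0x00
  score := null (absent, optional -> null)
  active := true
  => decoded: {"factor": null, "checksum": 0x00, "score": null, "active": true}
ruling out the remaining Account differences:
  renamed field factor to rating in record Account -> matters for Account compatibility verdicts, not for this value's decode
  field score in record Account: tag 3 changed to 19 -> fires no rule on Account under this dialect and leaves the result unchanged
  field active in record Account: optional changed to required -> matters for Account compatibility verdicts, not for this value's decode
  field checksum in record Account: optional changed to required -> matters for Account compatibility verdicts, not for this value's decode

decoded: {"factor": null, "checksum": 0x00, "score": null, "active": true}
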